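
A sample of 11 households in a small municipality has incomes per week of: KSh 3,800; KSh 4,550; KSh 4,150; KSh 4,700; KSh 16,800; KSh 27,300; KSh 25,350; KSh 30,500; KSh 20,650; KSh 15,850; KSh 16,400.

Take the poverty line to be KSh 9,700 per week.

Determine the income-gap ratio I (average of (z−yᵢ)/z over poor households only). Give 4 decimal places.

Below z: KSh 3,800, KSh 4,150, KSh 4,550, KSh 4,700 (q = 4 of N = 11).
Relative gaps: 0.6082, 0.5722, 0.5309, 0.5155; sum = 2.226804.
The income-gap ratio divides by q (the poor only): 2.226804 / 4 = 0.5567.

0.5567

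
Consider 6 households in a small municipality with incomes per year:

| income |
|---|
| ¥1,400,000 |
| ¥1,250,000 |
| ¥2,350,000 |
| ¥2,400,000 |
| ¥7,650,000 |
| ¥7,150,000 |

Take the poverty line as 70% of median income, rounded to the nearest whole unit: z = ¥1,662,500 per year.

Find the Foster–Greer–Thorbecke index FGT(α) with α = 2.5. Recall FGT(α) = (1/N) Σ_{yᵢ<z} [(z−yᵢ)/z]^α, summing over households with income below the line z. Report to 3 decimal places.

Below the line: ¥1,250,000, ¥1,400,000 (q = 2 of N = 6).
Relative gaps: (1662500−1250000)/1662500 = 0.2481; (1662500−1400000)/1662500 = 0.1579.
Raised to α = 2.5: 0.03067; 0.00991.
Sum = 0.040572; FGT(2.5) = 0.040572 / 6 = 0.007.

0.007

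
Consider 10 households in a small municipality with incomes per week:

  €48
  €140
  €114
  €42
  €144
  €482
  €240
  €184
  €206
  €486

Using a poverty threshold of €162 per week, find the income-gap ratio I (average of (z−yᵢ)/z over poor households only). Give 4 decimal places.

Below the line: €42, €48, €114, €140, €144 (q = 5 of N = 10).
Relative gaps: 0.7407, 0.7037, 0.2963, 0.1358, 0.1111; sum = 1.987654.
I averages over the q = 5 poor units only: 1.987654 / 5 = 0.3975.

0.3975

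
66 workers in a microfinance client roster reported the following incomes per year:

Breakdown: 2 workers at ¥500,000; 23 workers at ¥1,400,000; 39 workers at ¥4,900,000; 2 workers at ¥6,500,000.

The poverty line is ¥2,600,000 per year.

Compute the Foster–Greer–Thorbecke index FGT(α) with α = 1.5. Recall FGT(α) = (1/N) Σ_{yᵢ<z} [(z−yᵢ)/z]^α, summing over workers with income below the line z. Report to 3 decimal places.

Poor units: 2×¥500,000, 23×¥1,400,000 (q = 25 of N = 66).
Normalized shortfalls: (2600000−500000)/2600000 = 0.8077 (×2); (2600000−1400000)/2600000 = 0.4615 (×23).
Raised to α = 1.5: 0.72589 (×2); 0.31355 (×23).
Sum = 8.663507; FGT(1.5) = 8.663507 / 66 = 0.131.

0.131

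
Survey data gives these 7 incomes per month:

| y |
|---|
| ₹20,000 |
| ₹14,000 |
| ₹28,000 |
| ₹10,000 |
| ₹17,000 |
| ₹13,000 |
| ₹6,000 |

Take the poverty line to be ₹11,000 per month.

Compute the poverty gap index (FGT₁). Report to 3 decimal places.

Incomes under z: ₹6,000, ₹10,000 (q = 2 of N = 7).
Shortfall ratios: (11000−6000)/11000 = 0.4545; (11000−10000)/11000 = 0.0909.
Sum of shortfalls = 0.545455; P₁ averages over all N: 0.545455 / 7 = 0.078.

0.078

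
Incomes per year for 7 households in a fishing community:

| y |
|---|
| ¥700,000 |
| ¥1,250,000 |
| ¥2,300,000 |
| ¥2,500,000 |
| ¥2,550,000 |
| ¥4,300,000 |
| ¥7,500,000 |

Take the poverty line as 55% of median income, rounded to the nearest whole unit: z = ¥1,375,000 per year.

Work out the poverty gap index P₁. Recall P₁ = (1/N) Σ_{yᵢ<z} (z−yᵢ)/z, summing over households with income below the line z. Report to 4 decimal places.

Poor units: ¥700,000, ¥1,250,000 (q = 2 of N = 7).
Relative gaps: (1375000−700000)/1375000 = 0.4909; (1375000−1250000)/1375000 = 0.0909.
Σ = 0.581818. Dividing by the full population N = 7 gives P₁ = 0.0831.

0.0831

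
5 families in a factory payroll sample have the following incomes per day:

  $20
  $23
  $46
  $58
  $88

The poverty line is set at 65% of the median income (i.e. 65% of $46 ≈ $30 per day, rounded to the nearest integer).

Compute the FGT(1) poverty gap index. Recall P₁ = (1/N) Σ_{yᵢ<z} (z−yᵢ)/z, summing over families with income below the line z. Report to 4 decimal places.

Below the line: $20, $23 (q = 2 of N = 5).
Gap ratios (z−y)/z: (30−20)/30 = 0.3333; (30−23)/30 = 0.2333.
Sum of shortfalls = 0.566667; P₁ averages over all N: 0.566667 / 5 = 0.1133.

0.1133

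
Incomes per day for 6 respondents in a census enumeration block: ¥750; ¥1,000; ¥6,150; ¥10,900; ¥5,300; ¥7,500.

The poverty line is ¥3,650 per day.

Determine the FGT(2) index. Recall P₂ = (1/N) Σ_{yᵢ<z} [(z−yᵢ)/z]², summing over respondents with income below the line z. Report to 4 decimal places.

0.1931

Below the line: ¥750, ¥1,000 (q = 2 of N = 6).
Gap ratios (z−y)/z: (3650−750)/3650 = 0.7945; (3650−1000)/3650 = 0.7260.
Squared: 0.6313; 0.5271.
Sum = 1.158379; P₂ = 1.158379 / 6 = 0.1931.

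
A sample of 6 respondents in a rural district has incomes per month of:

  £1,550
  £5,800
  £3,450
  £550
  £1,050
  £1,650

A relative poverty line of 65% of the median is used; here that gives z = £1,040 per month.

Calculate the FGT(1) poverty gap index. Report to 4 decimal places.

Below the line: £550 (q = 1 of N = 6).
Relative gaps: (1040−550)/1040 = 0.4712.
Sum of shortfalls = 0.471154; P₁ averages over all N: 0.471154 / 6 = 0.0785.

0.0785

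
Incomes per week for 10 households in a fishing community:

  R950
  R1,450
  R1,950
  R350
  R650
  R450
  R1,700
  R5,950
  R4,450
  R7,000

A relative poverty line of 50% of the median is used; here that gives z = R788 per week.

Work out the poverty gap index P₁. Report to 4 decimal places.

0.1160

Poor units: R350, R450, R650 (q = 3 of N = 10).
Gap ratios (z−y)/z: (788−350)/788 = 0.5558; (788−450)/788 = 0.4289; (788−650)/788 = 0.1751.
Sum of shortfalls = 1.159898; P₁ averages over all N: 1.159898 / 10 = 0.1160.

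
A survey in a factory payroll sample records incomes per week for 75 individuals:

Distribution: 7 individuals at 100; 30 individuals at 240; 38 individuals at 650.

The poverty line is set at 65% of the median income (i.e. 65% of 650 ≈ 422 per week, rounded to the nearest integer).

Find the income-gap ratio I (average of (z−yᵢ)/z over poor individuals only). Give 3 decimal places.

0.494

Poor units: 7×100, 30×240 (q = 37 of N = 75).
Shortfall ratios (z−y)/z: 0.7630 (×7), 0.4313 (×30); sum = 18.279621.
The income-gap ratio divides by q (the poor only): 18.279621 / 37 = 0.494.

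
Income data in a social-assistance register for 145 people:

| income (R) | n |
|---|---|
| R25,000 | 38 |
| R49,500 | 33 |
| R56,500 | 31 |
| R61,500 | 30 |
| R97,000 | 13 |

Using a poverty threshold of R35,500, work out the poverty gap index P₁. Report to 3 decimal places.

Below z: 38×R25,000 (q = 38 of N = 145).
Gap ratios (z−y)/z: (35500−25000)/35500 = 0.2958 (×38).
Σ = 11.239437. Dividing by the full population N = 145 gives P₁ = 0.078.

0.078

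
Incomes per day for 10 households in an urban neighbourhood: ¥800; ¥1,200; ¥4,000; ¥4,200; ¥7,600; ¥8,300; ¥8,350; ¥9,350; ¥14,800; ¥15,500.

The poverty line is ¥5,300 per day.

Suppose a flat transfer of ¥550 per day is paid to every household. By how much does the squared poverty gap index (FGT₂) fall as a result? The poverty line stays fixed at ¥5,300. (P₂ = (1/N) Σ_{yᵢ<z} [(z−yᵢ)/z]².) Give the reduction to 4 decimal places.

Before: below the line — ¥800, ¥1,200, ¥4,000, ¥4,200; squared poverty gap index (FGT₂) = 0.142257.
After the ¥550 transfer: below the line — ¥1,350, ¥1,750, ¥4,550, ¥4,750; squared poverty gap index (FGT₂) = 0.103489.
Reduction = 0.142257 − 0.103489 = 0.0388.

0.0388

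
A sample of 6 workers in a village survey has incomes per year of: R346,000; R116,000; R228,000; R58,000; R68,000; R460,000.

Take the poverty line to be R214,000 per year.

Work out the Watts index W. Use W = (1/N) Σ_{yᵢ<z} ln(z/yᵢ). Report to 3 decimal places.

Below the line: R58,000, R68,000, R116,000 (q = 3 of N = 6).
ln(z/y) terms: ln(214000/58000) = 1.3055; ln(214000/68000) = 1.1465; ln(214000/116000) = 0.6124.
W = 3.064387 / 6 = 0.511.

0.511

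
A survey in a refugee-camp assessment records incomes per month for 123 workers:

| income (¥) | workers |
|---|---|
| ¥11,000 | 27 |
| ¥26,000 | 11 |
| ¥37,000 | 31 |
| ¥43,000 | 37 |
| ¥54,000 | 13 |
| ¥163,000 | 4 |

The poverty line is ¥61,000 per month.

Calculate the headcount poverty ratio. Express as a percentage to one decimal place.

96.7%

119 of the 123 workers have income below ¥61,000.
H = 119/123 = 96.7%.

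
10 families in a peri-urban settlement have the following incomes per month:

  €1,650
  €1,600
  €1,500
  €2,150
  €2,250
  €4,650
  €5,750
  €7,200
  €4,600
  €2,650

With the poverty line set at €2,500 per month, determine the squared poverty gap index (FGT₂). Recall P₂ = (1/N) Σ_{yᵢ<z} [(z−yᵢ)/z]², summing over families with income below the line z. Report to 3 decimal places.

Below z: €1,500, €1,600, €1,650, €2,150, €2,250 (q = 5 of N = 10).
Shortfall ratios: (2500−1500)/2500 = 0.4000; (2500−1600)/2500 = 0.3600; (2500−1650)/2500 = 0.3400; (2500−2150)/2500 = 0.1400; (2500−2250)/2500 = 0.1000.
Squared: 0.1600; 0.1296; 0.1156; 0.0196; 0.0100.
Sum = 0.434800; P₂ = 0.434800 / 10 = 0.043.

0.043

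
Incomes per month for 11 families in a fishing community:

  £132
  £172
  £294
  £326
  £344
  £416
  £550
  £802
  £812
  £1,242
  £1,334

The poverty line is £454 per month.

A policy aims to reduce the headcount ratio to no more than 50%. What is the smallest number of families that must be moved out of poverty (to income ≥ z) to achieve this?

Currently q = 6 of N = 11 are below the line (H = 0.545).
A headcount ratio of at most 50% allows at most ⌊0.50 × 11⌋ = 5 poor families.
So at least 6 − 5 = 1 must be lifted.

1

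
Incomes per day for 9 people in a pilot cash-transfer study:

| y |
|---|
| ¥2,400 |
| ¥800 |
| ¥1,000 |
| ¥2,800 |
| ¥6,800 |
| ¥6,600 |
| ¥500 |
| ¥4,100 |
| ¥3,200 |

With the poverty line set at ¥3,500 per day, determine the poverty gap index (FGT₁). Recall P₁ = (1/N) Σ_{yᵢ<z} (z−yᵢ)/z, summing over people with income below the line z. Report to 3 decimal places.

0.327

Below z: ¥500, ¥800, ¥1,000, ¥2,400, ¥2,800, ¥3,200 (q = 6 of N = 9).
Relative gaps: (3500−500)/3500 = 0.8571; (3500−800)/3500 = 0.7714; (3500−1000)/3500 = 0.7143; (3500−2400)/3500 = 0.3143; (3500−2800)/3500 = 0.2000; (3500−3200)/3500 = 0.0857.
Sum of shortfalls = 2.942857; P₁ averages over all N: 2.942857 / 9 = 0.327.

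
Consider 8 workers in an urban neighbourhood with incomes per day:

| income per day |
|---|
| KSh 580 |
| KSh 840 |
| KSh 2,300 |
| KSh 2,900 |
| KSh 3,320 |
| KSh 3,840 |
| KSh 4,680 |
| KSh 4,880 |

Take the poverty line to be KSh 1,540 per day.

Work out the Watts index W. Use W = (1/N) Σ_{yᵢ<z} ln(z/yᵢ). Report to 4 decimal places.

Poor units: KSh 580, KSh 840 (q = 2 of N = 8).
ln(z/y) terms: ln(1540/580) = 0.9765; ln(1540/840) = 0.6061.
W = 1.582645 / 8 = 0.1978.

0.1978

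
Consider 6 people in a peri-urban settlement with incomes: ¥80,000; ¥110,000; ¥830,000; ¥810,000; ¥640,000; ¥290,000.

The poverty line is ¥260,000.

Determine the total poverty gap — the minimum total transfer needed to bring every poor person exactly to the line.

¥330,000

Poor units: ¥80,000, ¥110,000 (q = 2 of N = 6).
Individual gaps: 260000−80000 = 180000; 260000−110000 = 150000.
Aggregate gap = ¥330,000.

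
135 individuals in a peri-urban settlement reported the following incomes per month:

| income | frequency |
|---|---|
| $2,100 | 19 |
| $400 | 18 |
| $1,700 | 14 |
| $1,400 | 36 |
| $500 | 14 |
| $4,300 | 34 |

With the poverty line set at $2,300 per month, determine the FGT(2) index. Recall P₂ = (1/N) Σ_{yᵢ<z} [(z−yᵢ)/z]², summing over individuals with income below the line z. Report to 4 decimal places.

0.2035

Below z: 18×$400, 14×$500, 36×$1,400, 14×$1,700, 19×$2,100 (q = 101 of N = 135).
Gap ratios (z−y)/z: (2300−400)/2300 = 0.8261 (×18); (2300−500)/2300 = 0.7826 (×14); (2300−1400)/2300 = 0.3913 (×36); (2300−1700)/2300 = 0.2609 (×14); (2300−2100)/2300 = 0.0870 (×19).
Squared: 0.6824 (×18); 0.6125 (×14); 0.1531 (×36); 0.0681 (×14); 0.0076 (×19).
Sum = 27.466919; P₂ = 27.466919 / 135 = 0.2035.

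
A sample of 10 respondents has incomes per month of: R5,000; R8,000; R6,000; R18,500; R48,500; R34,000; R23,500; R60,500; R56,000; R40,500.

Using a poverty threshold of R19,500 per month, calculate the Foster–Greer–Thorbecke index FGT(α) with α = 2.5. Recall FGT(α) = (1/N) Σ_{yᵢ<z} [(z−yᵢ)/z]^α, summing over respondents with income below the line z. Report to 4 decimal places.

0.1143

Incomes under z: R5,000, R6,000, R8,000, R18,500 (q = 4 of N = 10).
Normalized shortfalls: (19500−5000)/19500 = 0.7436; (19500−6000)/19500 = 0.6923; (19500−8000)/19500 = 0.5897; (19500−18500)/19500 = 0.0513.
Raised to α = 2.5: 0.47680; 0.39879; 0.26709; 0.00060.
Sum = 1.143276; FGT(2.5) = 1.143276 / 10 = 0.1143.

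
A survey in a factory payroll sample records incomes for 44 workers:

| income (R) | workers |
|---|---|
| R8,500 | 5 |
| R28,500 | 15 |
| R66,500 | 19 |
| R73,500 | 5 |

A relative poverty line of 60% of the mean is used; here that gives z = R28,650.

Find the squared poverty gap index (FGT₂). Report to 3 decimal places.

0.056

Below z: 5×R8,500, 15×R28,500 (q = 20 of N = 44).
Shortfall ratios: (28650−8500)/28650 = 0.7033 (×5); (28650−28500)/28650 = 0.0052 (×15).
Squared: 0.4947 (×5); 0.0000 (×15).
Sum = 2.473677; P₂ = 2.473677 / 44 = 0.056.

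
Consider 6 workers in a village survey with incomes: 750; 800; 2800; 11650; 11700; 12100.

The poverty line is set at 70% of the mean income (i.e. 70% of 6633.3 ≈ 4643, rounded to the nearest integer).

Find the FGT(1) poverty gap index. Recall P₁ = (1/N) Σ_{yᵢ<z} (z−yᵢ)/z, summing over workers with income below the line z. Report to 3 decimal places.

0.344

Incomes under z: 750, 800, 2800 (q = 3 of N = 6).
Relative gaps: (4643−750)/4643 = 0.8385; (4643−800)/4643 = 0.8277; (4643−2800)/4643 = 0.3969.
Σ = 2.063106. Dividing by the full population N = 6 gives P₁ = 0.344.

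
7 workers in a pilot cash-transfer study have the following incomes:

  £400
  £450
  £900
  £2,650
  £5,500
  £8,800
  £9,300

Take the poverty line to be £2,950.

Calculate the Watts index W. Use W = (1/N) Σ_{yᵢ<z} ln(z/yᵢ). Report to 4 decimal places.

0.7390

Below the line: £400, £450, £900, £2,650 (q = 4 of N = 7).
Log shortfalls: ln(2950/400) = 1.9981; ln(2950/450) = 1.8803; ln(2950/900) = 1.1872; ln(2950/2650) = 0.1072.
W = 5.172820 / 7 = 0.7390.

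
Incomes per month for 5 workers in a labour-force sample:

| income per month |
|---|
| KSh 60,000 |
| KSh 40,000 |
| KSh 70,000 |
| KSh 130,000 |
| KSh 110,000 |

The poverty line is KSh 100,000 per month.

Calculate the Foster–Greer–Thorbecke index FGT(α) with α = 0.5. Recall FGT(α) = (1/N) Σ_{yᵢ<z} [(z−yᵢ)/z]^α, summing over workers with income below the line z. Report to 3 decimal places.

0.391

Below z: KSh 40,000, KSh 60,000, KSh 70,000 (q = 3 of N = 5).
Shortfall ratios: (100000−40000)/100000 = 0.6000; (100000−60000)/100000 = 0.4000; (100000−70000)/100000 = 0.3000.
Raised to α = 0.5: 0.77460; 0.63246; 0.54772.
Sum = 1.954775; FGT(0.5) = 1.954775 / 5 = 0.391.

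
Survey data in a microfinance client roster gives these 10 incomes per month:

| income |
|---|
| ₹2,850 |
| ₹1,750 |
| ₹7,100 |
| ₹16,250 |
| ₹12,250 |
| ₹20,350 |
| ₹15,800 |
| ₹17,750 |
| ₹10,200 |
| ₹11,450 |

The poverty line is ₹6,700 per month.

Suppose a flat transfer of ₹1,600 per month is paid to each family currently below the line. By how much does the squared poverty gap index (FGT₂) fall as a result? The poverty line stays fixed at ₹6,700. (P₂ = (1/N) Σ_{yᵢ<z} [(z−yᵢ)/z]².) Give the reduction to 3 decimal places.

0.051

Before: below the line — ₹1,750, ₹2,850; squared poverty gap index (FGT₂) = 0.08760.
After the ₹1,600 transfer: below the line — ₹3,350, ₹4,450; squared poverty gap index (FGT₂) = 0.03628.
Reduction = 0.08760 − 0.03628 = 0.051.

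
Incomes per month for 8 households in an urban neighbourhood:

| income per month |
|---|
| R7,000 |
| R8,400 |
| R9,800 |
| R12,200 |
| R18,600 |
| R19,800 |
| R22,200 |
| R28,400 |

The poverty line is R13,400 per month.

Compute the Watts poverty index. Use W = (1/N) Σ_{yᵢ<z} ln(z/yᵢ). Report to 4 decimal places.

Incomes under z: R7,000, R8,400, R9,800, R12,200 (q = 4 of N = 8).
ln(z/y) terms: ln(13400/7000) = 0.6493; ln(13400/8400) = 0.4670; ln(13400/9800) = 0.3129; ln(13400/12200) = 0.0938.
W = 1.523059 / 8 = 0.1904.

0.1904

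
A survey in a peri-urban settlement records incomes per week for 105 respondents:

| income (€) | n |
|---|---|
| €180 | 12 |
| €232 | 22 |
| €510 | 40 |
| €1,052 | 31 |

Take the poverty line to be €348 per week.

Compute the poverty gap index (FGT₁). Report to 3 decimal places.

Below the line: 12×€180, 22×€232 (q = 34 of N = 105).
Shortfall ratios: (348−180)/348 = 0.4828 (×12); (348−232)/348 = 0.3333 (×22).
Sum of shortfalls = 13.126437; P₁ averages over all N: 13.126437 / 105 = 0.125.

0.125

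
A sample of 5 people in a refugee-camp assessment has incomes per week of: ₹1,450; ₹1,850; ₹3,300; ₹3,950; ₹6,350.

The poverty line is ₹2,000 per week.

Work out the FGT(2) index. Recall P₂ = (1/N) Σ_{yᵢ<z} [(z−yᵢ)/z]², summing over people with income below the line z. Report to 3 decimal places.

Incomes under z: ₹1,450, ₹1,850 (q = 2 of N = 5).
Gap ratios (z−y)/z: (2000−1450)/2000 = 0.2750; (2000−1850)/2000 = 0.0750.
Squared: 0.0756; 0.0056.
Sum = 0.081250; P₂ = 0.081250 / 5 = 0.016.

0.016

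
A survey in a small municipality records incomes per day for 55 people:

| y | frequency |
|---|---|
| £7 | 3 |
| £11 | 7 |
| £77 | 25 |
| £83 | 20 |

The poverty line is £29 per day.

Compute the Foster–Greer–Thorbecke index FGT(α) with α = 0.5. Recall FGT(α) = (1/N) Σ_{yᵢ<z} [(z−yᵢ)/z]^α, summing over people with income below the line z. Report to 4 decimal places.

0.1478

Poor units: 3×£7, 7×£11 (q = 10 of N = 55).
Gap ratios (z−y)/z: (29−7)/29 = 0.7586 (×3); (29−11)/29 = 0.6207 (×7).
Raised to α = 0.5: 0.87099 (×3); 0.78784 (×7).
Sum = 8.127835; FGT(0.5) = 8.127835 / 55 = 0.1478.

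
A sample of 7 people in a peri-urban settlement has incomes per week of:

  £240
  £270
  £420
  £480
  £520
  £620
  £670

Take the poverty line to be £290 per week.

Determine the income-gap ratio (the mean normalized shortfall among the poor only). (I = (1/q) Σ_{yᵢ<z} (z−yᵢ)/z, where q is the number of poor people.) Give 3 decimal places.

0.121

Below the line: £240, £270 (q = 2 of N = 7).
Shortfall ratios (z−y)/z: 0.1724, 0.0690; sum = 0.241379.
The income-gap ratio divides by q (the poor only): 0.241379 / 2 = 0.121.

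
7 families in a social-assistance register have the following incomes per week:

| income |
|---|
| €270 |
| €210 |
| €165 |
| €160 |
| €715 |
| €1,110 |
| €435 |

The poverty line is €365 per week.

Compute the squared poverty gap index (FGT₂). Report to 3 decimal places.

0.123

Incomes under z: €160, €165, €210, €270 (q = 4 of N = 7).
Gap ratios (z−y)/z: (365−160)/365 = 0.5616; (365−165)/365 = 0.5479; (365−210)/365 = 0.4247; (365−270)/365 = 0.2603.
Squared: 0.3154; 0.3002; 0.1803; 0.0677.
Sum = 0.863764; P₂ = 0.863764 / 7 = 0.123.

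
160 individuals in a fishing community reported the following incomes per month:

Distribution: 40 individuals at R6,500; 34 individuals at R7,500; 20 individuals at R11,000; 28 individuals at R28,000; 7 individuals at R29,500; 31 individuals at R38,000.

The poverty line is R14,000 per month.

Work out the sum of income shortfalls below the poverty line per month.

Below the line: 40×R6,500, 34×R7,500, 20×R11,000 (q = 94 of N = 160).
Individual gaps: 40×(14000−6500) = 300000; 34×(14000−7500) = 221000; 20×(14000−11000) = 60000.
Aggregate gap = R581,000.

R581,000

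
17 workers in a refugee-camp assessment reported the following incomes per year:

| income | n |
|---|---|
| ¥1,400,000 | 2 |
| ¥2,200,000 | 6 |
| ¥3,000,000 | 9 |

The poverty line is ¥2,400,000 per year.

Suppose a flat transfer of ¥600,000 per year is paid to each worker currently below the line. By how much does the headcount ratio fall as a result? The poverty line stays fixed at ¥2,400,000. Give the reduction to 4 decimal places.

0.3529

Before: below the line — 2×¥1,400,000, 6×¥2,200,000; headcount ratio = 0.470588.
After the ¥600,000 transfer: below the line — 2×¥2,000,000; headcount ratio = 0.117647.
Reduction = 0.470588 − 0.117647 = 0.3529.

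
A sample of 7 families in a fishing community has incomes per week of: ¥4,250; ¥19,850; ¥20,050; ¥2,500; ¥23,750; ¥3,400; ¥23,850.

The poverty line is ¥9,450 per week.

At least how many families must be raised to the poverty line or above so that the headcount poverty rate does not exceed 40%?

1

3 of the 7 families are poor, so H = 3/7 = 0.429.
A headcount ratio of at most 40% allows at most ⌊0.40 × 7⌋ = 2 poor families.
So at least 3 − 2 = 1 must be lifted.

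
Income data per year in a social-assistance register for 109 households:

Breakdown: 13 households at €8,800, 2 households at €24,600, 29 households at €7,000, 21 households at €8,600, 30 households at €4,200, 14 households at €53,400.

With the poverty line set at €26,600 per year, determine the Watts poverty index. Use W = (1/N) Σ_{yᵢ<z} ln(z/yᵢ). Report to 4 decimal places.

Incomes under z: 30×€4,200, 29×€7,000, 21×€8,600, 13×€8,800, 2×€24,600 (q = 95 of N = 109).
ln(z/y) terms: ln(26600/4200) = 1.8458 (×30); ln(26600/7000) = 1.3350 (×29); ln(26600/8600) = 1.1291 (×21); ln(26600/8800) = 1.1062 (×13); ln(26600/24600) = 0.0782 (×2).
W = 132.338364 / 109 = 1.2141.

1.2141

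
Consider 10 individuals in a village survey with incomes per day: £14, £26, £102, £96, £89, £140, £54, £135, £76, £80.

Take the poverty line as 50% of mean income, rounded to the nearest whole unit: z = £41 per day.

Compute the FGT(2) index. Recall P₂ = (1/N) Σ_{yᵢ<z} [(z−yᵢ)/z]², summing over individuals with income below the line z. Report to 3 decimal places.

Poor units: £14, £26 (q = 2 of N = 10).
Shortfall ratios: (41−14)/41 = 0.6585; (41−26)/41 = 0.3659.
Squared: 0.4337; 0.1338.
Sum = 0.567519; P₂ = 0.567519 / 10 = 0.057.

0.057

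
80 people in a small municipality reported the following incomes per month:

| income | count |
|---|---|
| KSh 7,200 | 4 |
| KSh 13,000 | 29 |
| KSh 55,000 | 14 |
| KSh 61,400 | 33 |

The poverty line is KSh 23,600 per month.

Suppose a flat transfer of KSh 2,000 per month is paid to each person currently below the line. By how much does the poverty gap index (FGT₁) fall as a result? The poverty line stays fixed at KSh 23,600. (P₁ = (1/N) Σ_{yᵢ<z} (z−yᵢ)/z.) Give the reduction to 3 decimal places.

0.035

Before: below the line — 4×KSh 7,200, 29×KSh 13,000; poverty gap index (FGT₁) = 0.19756.
After the KSh 2,000 transfer: below the line — 4×KSh 9,200, 29×KSh 15,000; poverty gap index (FGT₁) = 0.16261.
Reduction = 0.19756 − 0.16261 = 0.035.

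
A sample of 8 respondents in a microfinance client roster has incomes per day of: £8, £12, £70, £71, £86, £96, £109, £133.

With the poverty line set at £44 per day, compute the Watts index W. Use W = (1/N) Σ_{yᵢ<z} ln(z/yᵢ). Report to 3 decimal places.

0.376

Poor units: £8, £12 (q = 2 of N = 8).
Log shortfalls: ln(44/8) = 1.7047; ln(44/12) = 1.2993.
W = 3.004031 / 8 = 0.376.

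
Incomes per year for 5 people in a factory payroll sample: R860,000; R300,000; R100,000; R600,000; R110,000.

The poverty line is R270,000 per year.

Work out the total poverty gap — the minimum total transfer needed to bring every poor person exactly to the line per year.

R330,000

Below z: R100,000, R110,000 (q = 2 of N = 5).
Individual gaps: 270000−100000 = 170000; 270000−110000 = 160000.
Aggregate gap = R330,000.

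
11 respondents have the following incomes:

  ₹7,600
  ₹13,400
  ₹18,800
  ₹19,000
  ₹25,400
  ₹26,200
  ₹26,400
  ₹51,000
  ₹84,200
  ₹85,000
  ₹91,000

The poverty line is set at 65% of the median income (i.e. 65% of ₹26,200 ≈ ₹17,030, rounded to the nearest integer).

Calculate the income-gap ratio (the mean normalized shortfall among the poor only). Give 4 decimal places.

0.3834

Below the line: ₹7,600, ₹13,400 (q = 2 of N = 11).
Shortfall ratios (z−y)/z: 0.5537, 0.2132; sum = 0.766882.
The income-gap ratio divides by q (the poor only): 0.766882 / 2 = 0.3834.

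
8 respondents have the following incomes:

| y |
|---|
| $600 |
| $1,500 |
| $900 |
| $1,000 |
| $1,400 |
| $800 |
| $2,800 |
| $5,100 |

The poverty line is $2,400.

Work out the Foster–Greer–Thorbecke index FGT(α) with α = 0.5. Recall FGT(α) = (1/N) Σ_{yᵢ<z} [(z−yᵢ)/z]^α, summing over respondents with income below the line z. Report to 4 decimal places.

Below the line: $600, $800, $900, $1,000, $1,400, $1,500 (q = 6 of N = 8).
Normalized shortfalls: (2400−600)/2400 = 0.7500; (2400−800)/2400 = 0.6667; (2400−900)/2400 = 0.6250; (2400−1000)/2400 = 0.5833; (2400−1400)/2400 = 0.4167; (2400−1500)/2400 = 0.3750.
Raised to α = 0.5: 0.86603; 0.81650; 0.79057; 0.76376; 0.64550; 0.61237.
Sum = 4.494724; FGT(0.5) = 4.494724 / 8 = 0.5618.

0.5618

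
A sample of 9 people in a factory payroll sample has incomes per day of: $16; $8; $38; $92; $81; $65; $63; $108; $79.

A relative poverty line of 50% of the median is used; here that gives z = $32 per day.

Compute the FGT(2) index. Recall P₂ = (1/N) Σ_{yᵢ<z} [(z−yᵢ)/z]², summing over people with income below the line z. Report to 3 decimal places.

Below z: $8, $16 (q = 2 of N = 9).
Shortfall ratios: (32−8)/32 = 0.7500; (32−16)/32 = 0.5000.
Squared: 0.5625; 0.2500.
Sum = 0.812500; P₂ = 0.812500 / 9 = 0.090.

0.090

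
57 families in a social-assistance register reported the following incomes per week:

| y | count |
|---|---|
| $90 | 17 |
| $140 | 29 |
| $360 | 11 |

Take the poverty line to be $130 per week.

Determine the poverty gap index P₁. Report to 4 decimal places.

Below the line: 17×$90 (q = 17 of N = 57).
Gap ratios (z−y)/z: (130−90)/130 = 0.3077 (×17).
Sum of shortfalls = 5.230769; P₁ averages over all N: 5.230769 / 57 = 0.0918.

0.0918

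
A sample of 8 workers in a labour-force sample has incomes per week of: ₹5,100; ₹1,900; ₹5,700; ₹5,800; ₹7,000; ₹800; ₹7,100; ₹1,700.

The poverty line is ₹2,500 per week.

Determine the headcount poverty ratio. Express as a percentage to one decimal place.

3 of the 8 workers have income below ₹2,500.
H = 3/8 = 37.5%.

37.5%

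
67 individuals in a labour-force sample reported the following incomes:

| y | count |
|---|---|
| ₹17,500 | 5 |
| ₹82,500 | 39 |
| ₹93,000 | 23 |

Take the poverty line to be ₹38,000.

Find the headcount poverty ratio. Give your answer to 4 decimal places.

5 of the 67 individuals have income below ₹38,000.
H = 5/67 = 0.0746.

0.0746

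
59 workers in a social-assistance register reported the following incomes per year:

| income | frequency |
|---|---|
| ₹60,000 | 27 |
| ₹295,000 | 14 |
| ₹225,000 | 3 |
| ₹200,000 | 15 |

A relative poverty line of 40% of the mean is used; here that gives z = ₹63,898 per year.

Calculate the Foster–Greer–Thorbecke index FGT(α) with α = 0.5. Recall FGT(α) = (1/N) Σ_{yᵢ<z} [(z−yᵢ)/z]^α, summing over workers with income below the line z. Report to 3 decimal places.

0.113

Incomes under z: 27×₹60,000 (q = 27 of N = 59).
Normalized shortfalls: (63898−60000)/63898 = 0.0610 (×27).
Raised to α = 0.5: 0.24699 (×27).
Sum = 6.668698; FGT(0.5) = 6.668698 / 59 = 0.113.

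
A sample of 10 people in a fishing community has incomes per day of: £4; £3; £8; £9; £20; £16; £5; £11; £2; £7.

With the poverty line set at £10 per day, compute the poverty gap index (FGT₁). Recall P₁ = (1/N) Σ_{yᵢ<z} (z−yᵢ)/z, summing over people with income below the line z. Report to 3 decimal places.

0.320

Poor units: £2, £3, £4, £5, £7, £8, £9 (q = 7 of N = 10).
Normalized shortfalls: (10−2)/10 = 0.8000; (10−3)/10 = 0.7000; (10−4)/10 = 0.6000; (10−5)/10 = 0.5000; (10−7)/10 = 0.3000; (10−8)/10 = 0.2000; (10−9)/10 = 0.1000.
Σ = 3.200000. Dividing by the full population N = 10 gives P₁ = 0.320.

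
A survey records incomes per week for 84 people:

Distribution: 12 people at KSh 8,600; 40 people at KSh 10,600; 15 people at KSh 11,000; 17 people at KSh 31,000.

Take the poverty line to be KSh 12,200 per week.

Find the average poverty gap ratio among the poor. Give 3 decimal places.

0.153

Incomes under z: 12×KSh 8,600, 40×KSh 10,600, 15×KSh 11,000 (q = 67 of N = 84).
Relative gaps: 0.2951 (×12), 0.1311 (×40), 0.0984 (×15); sum = 10.262295.
I averages over the q = 67 poor units only: 10.262295 / 67 = 0.153.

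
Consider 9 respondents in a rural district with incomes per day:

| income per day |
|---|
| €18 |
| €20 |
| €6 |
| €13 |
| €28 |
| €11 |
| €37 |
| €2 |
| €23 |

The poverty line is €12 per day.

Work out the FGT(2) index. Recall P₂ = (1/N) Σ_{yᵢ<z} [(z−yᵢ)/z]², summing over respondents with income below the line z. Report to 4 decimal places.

0.1057

Incomes under z: €2, €6, €11 (q = 3 of N = 9).
Gap ratios (z−y)/z: (12−2)/12 = 0.8333; (12−6)/12 = 0.5000; (12−11)/12 = 0.0833.
Squared: 0.6944; 0.2500; 0.0069.
Sum = 0.951389; P₂ = 0.951389 / 9 = 0.1057.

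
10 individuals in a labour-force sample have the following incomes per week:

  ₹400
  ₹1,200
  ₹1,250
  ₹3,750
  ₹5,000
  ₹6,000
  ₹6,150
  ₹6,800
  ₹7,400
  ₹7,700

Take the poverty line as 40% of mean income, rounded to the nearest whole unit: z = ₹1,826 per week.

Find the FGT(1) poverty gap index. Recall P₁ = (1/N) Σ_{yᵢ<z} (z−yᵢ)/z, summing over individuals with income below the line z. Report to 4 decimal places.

Below the line: ₹400, ₹1,200, ₹1,250 (q = 3 of N = 10).
Shortfall ratios: (1826−400)/1826 = 0.7809; (1826−1200)/1826 = 0.3428; (1826−1250)/1826 = 0.3154.
Σ = 1.439211. Dividing by the full population N = 10 gives P₁ = 0.1439.

0.1439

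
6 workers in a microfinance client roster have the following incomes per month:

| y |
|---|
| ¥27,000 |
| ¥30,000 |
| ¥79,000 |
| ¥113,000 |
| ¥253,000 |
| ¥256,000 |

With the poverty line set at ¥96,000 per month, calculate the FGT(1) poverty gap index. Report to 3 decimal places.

0.264

Below z: ¥27,000, ¥30,000, ¥79,000 (q = 3 of N = 6).
Relative gaps: (96000−27000)/96000 = 0.7188; (96000−30000)/96000 = 0.6875; (96000−79000)/96000 = 0.1771.
Σ = 1.583333. Dividing by the full population N = 6 gives P₁ = 0.264.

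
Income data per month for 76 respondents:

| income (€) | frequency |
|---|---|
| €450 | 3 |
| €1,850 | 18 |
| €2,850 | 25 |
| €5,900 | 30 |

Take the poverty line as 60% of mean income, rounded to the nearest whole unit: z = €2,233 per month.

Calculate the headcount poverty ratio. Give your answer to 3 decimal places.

0.276

21 of the 76 respondents have income below €2,233.
H = 21/76 = 0.276.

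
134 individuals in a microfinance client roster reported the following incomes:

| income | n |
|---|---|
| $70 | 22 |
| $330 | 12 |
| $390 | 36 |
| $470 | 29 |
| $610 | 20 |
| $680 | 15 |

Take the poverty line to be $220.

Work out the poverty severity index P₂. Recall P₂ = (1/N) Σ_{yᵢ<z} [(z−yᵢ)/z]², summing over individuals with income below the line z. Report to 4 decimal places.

Below the line: 22×$70 (q = 22 of N = 134).
Normalized shortfalls: (220−70)/220 = 0.6818 (×22).
Squared: 0.4649 (×22).
Sum = 10.227273; P₂ = 10.227273 / 134 = 0.0763.

0.0763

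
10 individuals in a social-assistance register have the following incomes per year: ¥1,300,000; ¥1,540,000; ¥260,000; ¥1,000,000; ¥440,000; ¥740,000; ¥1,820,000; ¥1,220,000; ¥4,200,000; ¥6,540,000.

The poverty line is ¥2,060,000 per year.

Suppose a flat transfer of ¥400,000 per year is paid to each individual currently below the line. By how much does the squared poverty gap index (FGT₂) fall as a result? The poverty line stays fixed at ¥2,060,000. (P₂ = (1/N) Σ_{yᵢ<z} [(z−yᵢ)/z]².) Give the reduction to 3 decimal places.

Before: below the line — ¥260,000, ¥440,000, ¥740,000, ¥1,000,000, ¥1,220,000, ¥1,300,000, ¥1,540,000, ¥1,820,000; squared poverty gap index (FGT₂) = 0.24370.
After the ¥400,000 transfer: below the line — ¥660,000, ¥840,000, ¥1,140,000, ¥1,400,000, ¥1,620,000, ¥1,700,000, ¥1,940,000; squared poverty gap index (FGT₂) = 0.11943.
Reduction = 0.24370 − 0.11943 = 0.124.

0.124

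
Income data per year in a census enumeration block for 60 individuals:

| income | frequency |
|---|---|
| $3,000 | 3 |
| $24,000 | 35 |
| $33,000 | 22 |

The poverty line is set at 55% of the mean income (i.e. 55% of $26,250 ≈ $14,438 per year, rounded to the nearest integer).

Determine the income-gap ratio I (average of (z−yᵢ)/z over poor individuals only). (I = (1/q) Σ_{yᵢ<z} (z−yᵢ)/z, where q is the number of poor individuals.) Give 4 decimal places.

0.7922

Below z: 3×$3,000 (q = 3 of N = 60).
Shortfall ratios (z−y)/z: 0.7922 (×3); sum = 2.376645.
I averages over the q = 3 poor units only: 2.376645 / 3 = 0.7922.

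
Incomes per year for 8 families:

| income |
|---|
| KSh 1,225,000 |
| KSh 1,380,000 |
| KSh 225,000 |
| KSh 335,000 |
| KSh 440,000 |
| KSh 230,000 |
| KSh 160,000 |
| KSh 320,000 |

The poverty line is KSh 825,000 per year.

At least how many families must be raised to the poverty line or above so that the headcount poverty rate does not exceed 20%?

5

Currently q = 6 of N = 8 are below the line (H = 0.750).
A headcount ratio of at most 20% allows at most ⌊0.20 × 8⌋ = 1 poor families.
So at least 6 − 1 = 5 must be lifted.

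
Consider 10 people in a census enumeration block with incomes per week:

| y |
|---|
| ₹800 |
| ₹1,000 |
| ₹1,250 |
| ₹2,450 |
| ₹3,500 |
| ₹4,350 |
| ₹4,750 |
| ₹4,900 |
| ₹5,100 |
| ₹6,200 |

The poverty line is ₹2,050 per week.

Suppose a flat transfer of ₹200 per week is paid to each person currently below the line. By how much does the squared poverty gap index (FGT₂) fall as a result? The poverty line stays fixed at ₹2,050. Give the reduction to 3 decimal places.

0.027

Before: below the line — ₹800, ₹1,000, ₹1,250; squared poverty gap index (FGT₂) = 0.07864.
After the ₹200 transfer: below the line — ₹1,000, ₹1,200, ₹1,450; squared poverty gap index (FGT₂) = 0.05199.
Reduction = 0.07864 − 0.05199 = 0.027.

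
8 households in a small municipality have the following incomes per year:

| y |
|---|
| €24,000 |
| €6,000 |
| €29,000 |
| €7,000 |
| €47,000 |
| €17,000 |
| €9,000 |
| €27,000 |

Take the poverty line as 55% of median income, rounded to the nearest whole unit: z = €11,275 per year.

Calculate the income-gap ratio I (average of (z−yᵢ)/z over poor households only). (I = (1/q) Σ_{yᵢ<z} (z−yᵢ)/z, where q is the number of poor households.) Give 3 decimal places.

0.350

Below z: €6,000, €7,000, €9,000 (q = 3 of N = 8).
Relative gaps: 0.4678, 0.3792, 0.2018; sum = 1.048780.
The income-gap ratio divides by q (the poor only): 1.048780 / 3 = 0.350.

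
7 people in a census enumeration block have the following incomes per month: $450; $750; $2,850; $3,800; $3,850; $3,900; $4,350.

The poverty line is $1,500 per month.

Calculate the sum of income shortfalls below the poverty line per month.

Incomes under z: $450, $750 (q = 2 of N = 7).
Individual gaps: 1500−450 = 1050; 1500−750 = 750.
Aggregate gap = $1,800.

$1,800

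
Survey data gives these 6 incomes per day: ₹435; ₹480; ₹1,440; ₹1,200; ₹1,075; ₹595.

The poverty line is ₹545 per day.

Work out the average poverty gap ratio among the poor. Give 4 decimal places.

Below the line: ₹435, ₹480 (q = 2 of N = 6).
Shortfall ratios (z−y)/z: 0.2018, 0.1193; sum = 0.321101.
I averages over the q = 2 poor units only: 0.321101 / 2 = 0.1606.

0.1606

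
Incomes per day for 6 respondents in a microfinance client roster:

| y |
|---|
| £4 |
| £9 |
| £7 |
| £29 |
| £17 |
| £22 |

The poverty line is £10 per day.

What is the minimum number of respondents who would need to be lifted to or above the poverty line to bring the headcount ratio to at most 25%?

2

3 of the 6 respondents are poor, so H = 3/6 = 0.500.
A headcount ratio of at most 25% allows at most ⌊0.25 × 6⌋ = 1 poor respondents.
So at least 3 − 1 = 2 must be lifted.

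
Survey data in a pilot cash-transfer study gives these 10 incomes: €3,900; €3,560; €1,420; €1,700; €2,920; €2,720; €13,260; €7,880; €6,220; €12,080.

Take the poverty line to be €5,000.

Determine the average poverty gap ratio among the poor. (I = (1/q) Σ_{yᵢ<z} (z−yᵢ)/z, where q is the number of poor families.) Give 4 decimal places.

Below z: €1,420, €1,700, €2,720, €2,920, €3,560, €3,900 (q = 6 of N = 10).
Relative gaps: 0.7160, 0.6600, 0.4560, 0.4160, 0.2880, 0.2200; sum = 2.756000.
I averages over the q = 6 poor units only: 2.756000 / 6 = 0.4593.

0.4593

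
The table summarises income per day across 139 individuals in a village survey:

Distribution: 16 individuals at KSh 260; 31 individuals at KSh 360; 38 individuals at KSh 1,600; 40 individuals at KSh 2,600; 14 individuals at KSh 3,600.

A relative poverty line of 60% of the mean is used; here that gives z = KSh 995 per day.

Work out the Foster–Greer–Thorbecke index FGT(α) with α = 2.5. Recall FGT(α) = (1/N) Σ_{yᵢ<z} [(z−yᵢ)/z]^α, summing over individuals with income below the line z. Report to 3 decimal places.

0.127

Below the line: 16×KSh 260, 31×KSh 360 (q = 47 of N = 139).
Gap ratios (z−y)/z: (995−260)/995 = 0.7387 (×16); (995−360)/995 = 0.6382 (×31).
Raised to α = 2.5: 0.46899 (×16); 0.32537 (×31).
Sum = 17.590238; FGT(2.5) = 17.590238 / 139 = 0.127.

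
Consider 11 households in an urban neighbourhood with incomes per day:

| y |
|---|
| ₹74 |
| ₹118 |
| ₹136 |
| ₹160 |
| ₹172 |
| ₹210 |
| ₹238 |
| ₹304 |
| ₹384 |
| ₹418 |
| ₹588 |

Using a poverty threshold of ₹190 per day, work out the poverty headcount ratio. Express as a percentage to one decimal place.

45.5%

5 of the 11 households have income below ₹190.
H = 5/11 = 45.5%.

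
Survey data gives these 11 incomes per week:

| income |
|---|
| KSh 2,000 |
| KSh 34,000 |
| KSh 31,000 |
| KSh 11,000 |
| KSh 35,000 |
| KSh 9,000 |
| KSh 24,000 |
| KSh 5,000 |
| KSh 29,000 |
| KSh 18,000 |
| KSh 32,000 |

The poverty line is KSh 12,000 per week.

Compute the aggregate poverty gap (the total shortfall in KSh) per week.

Below the line: KSh 2,000, KSh 5,000, KSh 9,000, KSh 11,000 (q = 4 of N = 11).
Individual gaps: 12000−2000 = 10000; 12000−5000 = 7000; 12000−9000 = 3000; 12000−11000 = 1000.
Aggregate gap = KSh 21,000.

KSh 21,000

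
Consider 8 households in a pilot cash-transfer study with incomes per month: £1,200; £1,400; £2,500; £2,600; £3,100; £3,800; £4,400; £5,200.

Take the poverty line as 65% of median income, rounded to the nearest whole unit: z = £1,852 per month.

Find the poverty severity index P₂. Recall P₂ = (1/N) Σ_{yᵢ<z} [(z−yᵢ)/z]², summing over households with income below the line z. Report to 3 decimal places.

Poor units: £1,200, £1,400 (q = 2 of N = 8).
Normalized shortfalls: (1852−1200)/1852 = 0.3521; (1852−1400)/1852 = 0.2441.
Squared: 0.1239; 0.0596.
Sum = 0.183506; P₂ = 0.183506 / 8 = 0.023.

0.023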